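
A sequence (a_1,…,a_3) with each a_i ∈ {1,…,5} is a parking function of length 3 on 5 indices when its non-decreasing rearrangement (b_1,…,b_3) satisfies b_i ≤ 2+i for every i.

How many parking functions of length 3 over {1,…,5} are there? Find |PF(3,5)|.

|PF(3,5)| = (5+1−3)·(5+1)^{3−1} = 3×36 = 108 (Konheim–Weiss)
Check (5,4,1) → sorted (1,4,5): b_i ≤ 2+i ∀i, a PF.

108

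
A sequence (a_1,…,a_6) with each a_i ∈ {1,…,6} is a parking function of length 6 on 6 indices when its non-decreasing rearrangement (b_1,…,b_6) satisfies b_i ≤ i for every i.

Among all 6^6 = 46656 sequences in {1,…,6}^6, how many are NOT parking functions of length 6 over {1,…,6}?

|PF| = (6+1−6)·(6+1)^{6−1} = 1·16807 = 16807
E.g. (3,5,6,4,5,5) → sorted (3,4,5,5,5,6): b_1=3>1, not a PF.
So 46656 − 16807 = 29849 fail.

29849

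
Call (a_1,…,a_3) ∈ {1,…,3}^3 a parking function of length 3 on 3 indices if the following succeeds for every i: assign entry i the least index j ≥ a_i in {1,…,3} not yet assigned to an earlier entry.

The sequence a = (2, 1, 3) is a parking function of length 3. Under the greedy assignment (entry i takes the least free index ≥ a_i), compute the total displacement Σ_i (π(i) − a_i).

Σπ(i) = 1+…+3 = 6; Σa = 2+1+3 = 6; disp = 6−6 = 0.

0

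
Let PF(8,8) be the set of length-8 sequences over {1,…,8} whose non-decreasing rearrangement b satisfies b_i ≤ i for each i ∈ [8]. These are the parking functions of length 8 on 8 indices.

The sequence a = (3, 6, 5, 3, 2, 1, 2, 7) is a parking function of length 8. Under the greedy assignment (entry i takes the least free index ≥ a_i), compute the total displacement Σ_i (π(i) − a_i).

Σπ = 36 ({1..8} each once); Σa = 3+6+5+3+2+1+2+7 = 29; disp = 36−29 = 7.

7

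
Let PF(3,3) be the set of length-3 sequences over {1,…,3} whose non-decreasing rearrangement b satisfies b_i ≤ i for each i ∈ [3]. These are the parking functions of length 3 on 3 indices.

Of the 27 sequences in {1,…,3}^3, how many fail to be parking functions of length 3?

11

#PF = (3+1−3)·(3+1)^{3−1} = 1·16 = 16
One tuple (3,3,1) → sorted (1,3,3): b_2=3>2, not a PF.
3^3 − 16 = 27 − 16 = 11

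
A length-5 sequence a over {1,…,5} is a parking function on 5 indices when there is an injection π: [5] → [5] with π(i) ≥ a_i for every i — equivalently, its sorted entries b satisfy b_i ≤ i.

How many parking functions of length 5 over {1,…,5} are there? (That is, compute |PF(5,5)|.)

#PF = (6−5)·6^(5−1) = 1·1296 = 1296
E.g. (1,5,1,4,1) → sorted (1,1,1,4,5): b_i ≤ i ∀i, a PF.

1296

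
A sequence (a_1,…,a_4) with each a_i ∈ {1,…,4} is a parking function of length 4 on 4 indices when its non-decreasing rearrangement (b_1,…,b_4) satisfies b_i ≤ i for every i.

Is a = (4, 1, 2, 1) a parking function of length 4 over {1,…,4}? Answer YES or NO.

YES

Order a: b = (1, 1, 2, 4).
  b_1=1 ≤ 1
  b_2=1 ≤ 2
  b_3=2 ≤ 3
  b_4=4 ≤ 4
All bounds hold ⇒ YES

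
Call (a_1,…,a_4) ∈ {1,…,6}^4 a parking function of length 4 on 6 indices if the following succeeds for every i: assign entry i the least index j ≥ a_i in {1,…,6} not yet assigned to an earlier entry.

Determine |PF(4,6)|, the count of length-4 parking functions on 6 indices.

1029

Count = (6+1−4)·(6+1)^{4−1} = 3×343 = 1029 (Konheim–Weiss)
Check (2,4,2,4) → sorted (2,2,4,4): b_i ≤ 2+i ∀i, a PF.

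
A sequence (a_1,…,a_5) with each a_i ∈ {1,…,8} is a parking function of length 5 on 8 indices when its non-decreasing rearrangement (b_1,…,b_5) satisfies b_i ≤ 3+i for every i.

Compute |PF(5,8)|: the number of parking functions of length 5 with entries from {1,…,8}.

26244

Count = 4·9^4 = 4·6561 = 26244 (Pollak)
One tuple (3,7,3,1,1) → sorted (1,1,3,3,7): b_i ≤ 3+i ∀i, a PF.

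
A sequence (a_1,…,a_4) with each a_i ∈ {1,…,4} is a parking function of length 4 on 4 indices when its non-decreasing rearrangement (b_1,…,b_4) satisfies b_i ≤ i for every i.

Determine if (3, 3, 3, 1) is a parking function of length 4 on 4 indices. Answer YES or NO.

NO

Order a: b = (1, 3, 3, 3).
  b_1=1 ≤ 1
  b_2=3 > 2
  fails at i=2 ⇒ NO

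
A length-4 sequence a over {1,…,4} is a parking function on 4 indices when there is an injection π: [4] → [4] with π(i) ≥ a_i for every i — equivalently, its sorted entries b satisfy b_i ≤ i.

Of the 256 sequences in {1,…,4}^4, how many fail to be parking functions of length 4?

131

|PF(4,4)| = 1·5^3 = 1 · 125 = 125 [KW]
Check (4,4,3,1) → sorted (1,3,4,4): b_2=3>2, not a PF.
So 256 − 125 = 131 fail.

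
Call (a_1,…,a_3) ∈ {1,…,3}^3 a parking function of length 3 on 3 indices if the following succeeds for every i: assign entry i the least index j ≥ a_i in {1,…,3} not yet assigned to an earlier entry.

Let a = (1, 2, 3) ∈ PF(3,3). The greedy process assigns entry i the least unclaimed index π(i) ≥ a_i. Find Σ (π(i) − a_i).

0

Σπ = 3·4/2 = 6 (π permutes [3]); Σa = 1+2+3 = 6; disp = 6−6 = 0.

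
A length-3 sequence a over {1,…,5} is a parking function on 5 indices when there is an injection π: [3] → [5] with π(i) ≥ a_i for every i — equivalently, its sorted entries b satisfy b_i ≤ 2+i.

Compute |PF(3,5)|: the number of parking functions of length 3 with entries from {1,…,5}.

108

|PF| = (6−3)·6^(3−1) = 3·36 = 108 (Pollak)
Example (3,5,4) → sorted (3,4,5): b_i ≤ 2+i ∀i, a PF.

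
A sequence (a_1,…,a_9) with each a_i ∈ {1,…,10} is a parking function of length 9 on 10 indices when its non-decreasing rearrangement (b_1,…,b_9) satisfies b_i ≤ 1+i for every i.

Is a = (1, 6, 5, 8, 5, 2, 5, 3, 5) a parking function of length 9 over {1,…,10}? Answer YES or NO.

YES

Order a: b = (1, 2, 3, 5, 5, 5, 5, 6, 8).
  b_1=1 ≤ 2
  b_2=2 ≤ 3
  b_3=3 ≤ 4
  b_4=5 ≤ 5
  b_5=5 ≤ 6
  b_6=5 ≤ 7
  b_7=5 ≤ 8
  b_8=6 ≤ 9
  b_9=8 ≤ 10
All bounds hold ⇒ YES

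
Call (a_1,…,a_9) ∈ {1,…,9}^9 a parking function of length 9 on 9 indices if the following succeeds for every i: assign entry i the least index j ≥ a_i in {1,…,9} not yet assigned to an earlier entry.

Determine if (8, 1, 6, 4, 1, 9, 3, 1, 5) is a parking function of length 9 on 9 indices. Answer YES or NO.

YES

Order a: b = (1, 1, 1, 3, 4, 5, 6, 8, 9).
  b_1=1 ≤ 1
  b_2=1 ≤ 2
  b_3=1 ≤ 3
  b_4=3 ≤ 4
  b_5=4 ≤ 5
  b_6=5 ≤ 6
  b_7=6 ≤ 7
  b_8=8 ≤ 8
  b_9=9 ≤ 9
All bounds hold ⇒ YES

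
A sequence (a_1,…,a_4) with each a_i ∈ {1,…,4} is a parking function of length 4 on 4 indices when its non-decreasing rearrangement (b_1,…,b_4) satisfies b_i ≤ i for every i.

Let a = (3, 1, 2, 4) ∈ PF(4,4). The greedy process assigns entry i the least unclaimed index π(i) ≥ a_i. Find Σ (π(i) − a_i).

0

Σπ = 4·5/2 = 10 (π permutes [4]); Σa = 3+1+2+4 = 10; disp = 10−10 = 0.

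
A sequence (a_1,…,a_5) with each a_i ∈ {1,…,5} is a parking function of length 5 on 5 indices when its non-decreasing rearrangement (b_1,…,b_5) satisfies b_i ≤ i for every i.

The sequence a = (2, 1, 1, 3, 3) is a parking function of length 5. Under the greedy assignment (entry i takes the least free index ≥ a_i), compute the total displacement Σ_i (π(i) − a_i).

5

Σπ(i) = 1+…+5 = 15; Σa = 2+1+1+3+3 = 10; disp = 15−10 = 5.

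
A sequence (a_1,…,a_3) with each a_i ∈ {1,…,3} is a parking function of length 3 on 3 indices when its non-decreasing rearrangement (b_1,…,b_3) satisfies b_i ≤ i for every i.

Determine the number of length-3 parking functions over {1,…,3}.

Count = (4−3)·4^(3−1) = 1×16 = 16
Check (1,1,2) → sorted (1,1,2): b_i ≤ i ∀i, a PF.

16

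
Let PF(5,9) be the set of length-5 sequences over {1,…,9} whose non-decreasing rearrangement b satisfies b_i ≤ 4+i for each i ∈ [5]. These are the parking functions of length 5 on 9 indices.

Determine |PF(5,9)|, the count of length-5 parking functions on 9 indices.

Count = (10−5)·10^(5−1) = 5 · 10000 = 50000
E.g. (6,7,7,5,6) → sorted (5,6,6,7,7): b_i ≤ 4+i ∀i, a PF.

50000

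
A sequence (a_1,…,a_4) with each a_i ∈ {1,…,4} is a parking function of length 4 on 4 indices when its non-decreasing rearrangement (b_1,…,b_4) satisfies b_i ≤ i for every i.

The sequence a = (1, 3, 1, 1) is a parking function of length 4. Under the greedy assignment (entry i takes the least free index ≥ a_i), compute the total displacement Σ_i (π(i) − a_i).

Σπ = 10 ({1..4} each once); Σa = 1+3+1+1 = 6; disp = 10−6 = 4.

4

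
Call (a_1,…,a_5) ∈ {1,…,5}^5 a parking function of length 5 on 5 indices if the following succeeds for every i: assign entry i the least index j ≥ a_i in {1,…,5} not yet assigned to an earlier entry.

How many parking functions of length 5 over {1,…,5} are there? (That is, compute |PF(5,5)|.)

1296

|PF| = (5−5+1)·(5+1)^(5−1) = 1·1296 = 1296 (Konheim–Weiss)
Check (2,2,1,3,4) → sorted (1,2,2,3,4): b_i ≤ i ∀i, a PF.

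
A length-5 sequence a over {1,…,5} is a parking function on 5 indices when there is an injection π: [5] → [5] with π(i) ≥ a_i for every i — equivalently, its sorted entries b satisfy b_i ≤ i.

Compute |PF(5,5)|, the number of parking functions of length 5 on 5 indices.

1296

#PF = (5−5+1)·(5+1)^(5−1) = 1×1296 = 1296 (Pollak)
Example (5,4,1,1,1) → sorted (1,1,1,4,5): b_i ≤ i ∀i, a PF.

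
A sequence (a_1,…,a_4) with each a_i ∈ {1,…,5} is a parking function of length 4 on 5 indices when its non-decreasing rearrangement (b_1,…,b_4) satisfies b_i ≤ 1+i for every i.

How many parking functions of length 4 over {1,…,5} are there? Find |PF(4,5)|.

432

#PF = 2·6^3 = 2·216 = 432
One tuple (3,4,4,1) → sorted (1,3,4,4): b_i ≤ 1+i ∀i, a PF.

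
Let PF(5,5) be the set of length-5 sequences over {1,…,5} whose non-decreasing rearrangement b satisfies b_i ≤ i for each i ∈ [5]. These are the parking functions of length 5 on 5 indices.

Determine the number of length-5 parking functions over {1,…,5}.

|PF(5,5)| = (5+1−5)·(5+1)^{5−1} = 1×1296 = 1296
Example (5,3,1,4,2) → sorted (1,2,3,4,5): b_i ≤ i ∀i, a PF.

1296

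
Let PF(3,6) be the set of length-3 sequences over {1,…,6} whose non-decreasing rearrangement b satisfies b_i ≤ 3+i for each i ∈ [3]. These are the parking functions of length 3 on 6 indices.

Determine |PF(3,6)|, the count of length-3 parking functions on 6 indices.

Count = (6+1−3)·(6+1)^{3−1} = 4×49 = 196 (Pollak)
Check (4,3,5) → sorted (3,4,5): b_i ≤ 3+i ∀i, a PF.

196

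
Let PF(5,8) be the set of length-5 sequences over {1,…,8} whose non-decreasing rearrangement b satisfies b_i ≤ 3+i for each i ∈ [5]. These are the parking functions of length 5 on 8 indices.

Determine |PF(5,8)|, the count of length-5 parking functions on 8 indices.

#PF = 4·9^4 = 4×6561 = 26244
Example (3,7,4,3,8) → sorted (3,3,4,7,8): b_i ≤ 3+i ∀i, a PF.

26244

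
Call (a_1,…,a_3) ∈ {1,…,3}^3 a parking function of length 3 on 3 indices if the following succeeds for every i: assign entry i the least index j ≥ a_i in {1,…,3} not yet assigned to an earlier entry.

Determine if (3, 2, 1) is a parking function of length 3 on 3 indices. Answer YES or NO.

YES

Sorted: b = (1, 2, 3).
  b_1=1 ≤ 1
  b_2=2 ≤ 2
  b_3=3 ≤ 3
All bounds hold ⇒ YES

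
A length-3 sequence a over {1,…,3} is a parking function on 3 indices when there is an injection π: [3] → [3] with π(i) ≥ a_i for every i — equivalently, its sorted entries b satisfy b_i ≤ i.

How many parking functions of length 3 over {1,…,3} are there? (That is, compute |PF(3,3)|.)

|PF(3,3)| = (3+1−3)·(3+1)^{3−1} = 1 · 16 = 16 (Konheim–Weiss)
Example (3,1,2) → sorted (1,2,3): b_i ≤ i ∀i, a PF.

16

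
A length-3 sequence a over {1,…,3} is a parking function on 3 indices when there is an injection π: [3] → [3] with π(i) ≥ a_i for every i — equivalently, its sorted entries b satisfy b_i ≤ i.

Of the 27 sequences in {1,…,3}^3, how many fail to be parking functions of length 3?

11

Count = (3+1−3)·(3+1)^{3−1} = 1 · 16 = 16 (Pollak)
One tuple (3,2,2) → sorted (2,2,3): b_1=2>1, not a PF.
So 27 − 16 = 11 fail.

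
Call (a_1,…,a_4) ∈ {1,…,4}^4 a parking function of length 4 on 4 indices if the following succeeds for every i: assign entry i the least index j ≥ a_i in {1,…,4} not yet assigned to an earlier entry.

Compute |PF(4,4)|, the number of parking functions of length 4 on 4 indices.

Count = (4+1−4)·(4+1)^{4−1} = 1·125 = 125 [KW]
E.g. (1,1,1,4) → sorted (1,1,1,4): b_i ≤ i ∀i, a PF.

125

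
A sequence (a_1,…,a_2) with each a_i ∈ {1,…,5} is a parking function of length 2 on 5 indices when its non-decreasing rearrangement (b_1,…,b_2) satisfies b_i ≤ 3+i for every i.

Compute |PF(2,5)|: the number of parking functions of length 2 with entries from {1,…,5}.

Count = (5−2+1)·(5+1)^(2−1) = 4·6 = 24 (Pollak)
Check (1,2) → sorted (1,2): b_i ≤ 3+i ∀i, a PF.

24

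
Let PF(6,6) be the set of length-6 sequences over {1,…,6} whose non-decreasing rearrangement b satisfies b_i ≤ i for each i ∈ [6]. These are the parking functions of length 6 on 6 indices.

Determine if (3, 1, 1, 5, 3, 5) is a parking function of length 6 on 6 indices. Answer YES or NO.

Sorted: b = (1, 1, 3, 3, 5, 5).
  b_1=1 ≤ 1
  b_2=1 ≤ 2
  b_3=3 ≤ 3
  b_4=3 ≤ 4
  b_5=5 ≤ 5
  b_6=5 ≤ 6
All bounds hold ⇒ YES

YES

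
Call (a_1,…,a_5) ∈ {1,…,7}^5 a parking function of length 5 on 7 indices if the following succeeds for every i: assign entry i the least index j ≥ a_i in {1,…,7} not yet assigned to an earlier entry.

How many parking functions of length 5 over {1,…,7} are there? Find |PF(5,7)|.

|PF(5,7)| = (7−5+1)·(7+1)^(5−1) = 3·4096 = 12288
Example (5,3,4,5,3) → sorted (3,3,4,5,5): b_i ≤ 2+i ∀i, a PF.

12288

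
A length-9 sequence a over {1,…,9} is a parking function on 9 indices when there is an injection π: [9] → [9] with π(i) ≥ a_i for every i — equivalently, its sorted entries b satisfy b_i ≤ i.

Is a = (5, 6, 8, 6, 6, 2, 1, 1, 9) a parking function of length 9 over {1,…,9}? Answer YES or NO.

NO

Rearranged: b = (1, 1, 2, 5, 6, 6, 6, 8, 9).
  b_1=1 ≤ 1
  b_2=1 ≤ 2
  b_3=2 ≤ 3
  b_4=5 > 4
  fails at i=4 ⇒ NO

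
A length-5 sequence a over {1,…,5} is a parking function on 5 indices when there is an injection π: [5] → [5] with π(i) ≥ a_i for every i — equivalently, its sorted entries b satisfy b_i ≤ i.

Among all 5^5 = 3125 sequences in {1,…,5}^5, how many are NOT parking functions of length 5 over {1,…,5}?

|PF(5,5)| = (5−5+1)·(5+1)^(5−1) = 1×1296 = 1296 [KW]
One tuple (4,3,3,4,5) → sorted (3,3,4,4,5): b_1=3>1, not a PF.
5^5 − 1296 = 3125 − 1296 = 1829

1829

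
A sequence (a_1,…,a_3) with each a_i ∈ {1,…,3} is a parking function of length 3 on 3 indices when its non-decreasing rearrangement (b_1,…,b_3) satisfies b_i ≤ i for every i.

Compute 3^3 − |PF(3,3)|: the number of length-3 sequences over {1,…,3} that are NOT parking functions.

11

#PF = 1·4^2 = 1·16 = 16 (Pollak)
Example (2,3,3) → sorted (2,3,3): b_1=2>1, not a PF.
Total 27; non-PF = 27−16 = 11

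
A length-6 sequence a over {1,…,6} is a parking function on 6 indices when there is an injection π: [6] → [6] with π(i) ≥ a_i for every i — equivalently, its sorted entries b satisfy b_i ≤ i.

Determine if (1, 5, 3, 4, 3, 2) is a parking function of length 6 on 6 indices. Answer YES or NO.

YES

Rearranged: b = (1, 2, 3, 3, 4, 5).
  b_1=1 ≤ 1
  b_2=2 ≤ 2
  b_3=3 ≤ 3
  b_4=3 ≤ 4
  b_5=4 ≤ 5
  b_6=5 ≤ 6
All bounds hold ⇒ YES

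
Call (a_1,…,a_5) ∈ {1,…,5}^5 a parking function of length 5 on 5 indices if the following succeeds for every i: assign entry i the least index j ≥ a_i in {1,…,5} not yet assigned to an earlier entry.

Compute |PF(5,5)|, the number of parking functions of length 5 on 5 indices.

|PF(5,5)| = 1·6^4 = 1×1296 = 1296 (Konheim–Weiss)
One tuple (2,1,4,3,2) → sorted (1,2,2,3,4): b_i ≤ i ∀i, a PF.

1296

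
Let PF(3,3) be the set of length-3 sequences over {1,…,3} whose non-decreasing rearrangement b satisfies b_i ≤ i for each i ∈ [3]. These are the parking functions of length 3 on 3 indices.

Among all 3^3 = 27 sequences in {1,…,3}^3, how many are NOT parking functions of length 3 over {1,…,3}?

11

|PF(3,3)| = (3−3+1)·(3+1)^(3−1) = 1×16 = 16 [KW]
E.g. (3,3,2) → sorted (2,3,3): b_1=2>1, not a PF.
So 27 − 16 = 11 fail.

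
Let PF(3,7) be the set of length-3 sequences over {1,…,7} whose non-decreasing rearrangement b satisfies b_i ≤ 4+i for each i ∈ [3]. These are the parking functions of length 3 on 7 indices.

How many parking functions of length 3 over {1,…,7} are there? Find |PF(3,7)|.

Count = (7+1−3)·(7+1)^{3−1} = 5×64 = 320 [KW]
One tuple (3,6,3) → sorted (3,3,6): b_i ≤ 4+i ∀i, a PF.

320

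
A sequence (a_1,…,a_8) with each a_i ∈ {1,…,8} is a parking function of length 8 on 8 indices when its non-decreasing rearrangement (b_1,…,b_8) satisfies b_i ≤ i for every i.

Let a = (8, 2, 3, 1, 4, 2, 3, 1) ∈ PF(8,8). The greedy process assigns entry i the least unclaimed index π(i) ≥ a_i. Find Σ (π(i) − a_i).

12

Σπ = 8·9/2 = 36 (π permutes [8]); Σa = 8+2+3+1+4+2+3+1 = 24; disp = 36−24 = 12.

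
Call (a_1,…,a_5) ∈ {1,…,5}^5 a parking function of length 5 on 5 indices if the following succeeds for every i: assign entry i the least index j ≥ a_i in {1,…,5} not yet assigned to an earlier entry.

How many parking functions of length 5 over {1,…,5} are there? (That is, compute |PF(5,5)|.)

#PF = (6−5)·6^(5−1) = 1 · 1296 = 1296 (Pollak)
Check (2,2,5,1,2) → sorted (1,2,2,2,5): b_i ≤ i ∀i, a PF.

1296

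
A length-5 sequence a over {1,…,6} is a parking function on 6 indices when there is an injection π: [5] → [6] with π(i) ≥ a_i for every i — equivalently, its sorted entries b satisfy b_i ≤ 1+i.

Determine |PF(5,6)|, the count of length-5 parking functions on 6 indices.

#PF = (6+1−5)·(6+1)^{5−1} = 2 · 2401 = 4802 (Konheim–Weiss)
Example (2,5,4,2,6) → sorted (2,2,4,5,6): b_i ≤ 1+i ∀i, a PF.

4802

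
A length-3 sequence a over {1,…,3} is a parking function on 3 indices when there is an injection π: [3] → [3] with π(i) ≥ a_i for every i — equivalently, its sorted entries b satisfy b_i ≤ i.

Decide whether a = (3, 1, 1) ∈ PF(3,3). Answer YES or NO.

YES

Rearranged: b = (1, 1, 3).
  b_1=1 ≤ 1
  b_2=1 ≤ 2
  b_3=3 ≤ 3
All bounds hold ⇒ YES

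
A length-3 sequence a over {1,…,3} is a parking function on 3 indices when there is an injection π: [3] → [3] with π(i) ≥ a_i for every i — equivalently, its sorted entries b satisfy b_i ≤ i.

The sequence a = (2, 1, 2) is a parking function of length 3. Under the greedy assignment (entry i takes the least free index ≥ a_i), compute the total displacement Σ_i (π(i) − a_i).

Σπ(i) = 1+…+3 = 6; Σa = 2+1+2 = 5; disp = 6−5 = 1.

1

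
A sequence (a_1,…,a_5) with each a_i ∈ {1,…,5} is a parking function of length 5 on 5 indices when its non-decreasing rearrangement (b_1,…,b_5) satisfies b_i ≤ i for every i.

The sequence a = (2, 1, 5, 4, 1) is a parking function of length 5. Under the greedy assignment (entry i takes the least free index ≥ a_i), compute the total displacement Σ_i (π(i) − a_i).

2

Σπ(i) = 1+…+5 = 15; Σa = 2+1+5+4+1 = 13; disp = 15−13 = 2.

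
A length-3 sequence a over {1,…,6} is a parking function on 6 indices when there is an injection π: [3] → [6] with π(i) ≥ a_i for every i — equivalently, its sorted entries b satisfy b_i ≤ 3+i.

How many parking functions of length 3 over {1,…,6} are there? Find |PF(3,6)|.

196

|PF| = (6+1−3)·(6+1)^{3−1} = 4 · 49 = 196
Example (1,1,5) → sorted (1,1,5): b_i ≤ 3+i ∀i, a PF.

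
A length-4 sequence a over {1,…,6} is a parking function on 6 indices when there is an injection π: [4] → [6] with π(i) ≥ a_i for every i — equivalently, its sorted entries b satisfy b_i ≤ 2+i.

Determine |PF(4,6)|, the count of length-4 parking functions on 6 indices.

|PF(4,6)| = (7−4)·7^(4−1) = 3·343 = 1029 [KW]
Example (4,5,4,3) → sorted (3,4,4,5): b_i ≤ 2+i ∀i, a PF.

1029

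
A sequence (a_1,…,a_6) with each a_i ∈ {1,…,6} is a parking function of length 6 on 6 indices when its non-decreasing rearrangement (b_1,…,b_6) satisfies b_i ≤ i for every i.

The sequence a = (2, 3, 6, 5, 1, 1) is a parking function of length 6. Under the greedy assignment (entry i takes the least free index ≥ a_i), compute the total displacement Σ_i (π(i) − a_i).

Σπ = 6·7/2 = 21 (π permutes [6]); Σa = 2+3+6+5+1+1 = 18; disp = 21−18 = 3.

3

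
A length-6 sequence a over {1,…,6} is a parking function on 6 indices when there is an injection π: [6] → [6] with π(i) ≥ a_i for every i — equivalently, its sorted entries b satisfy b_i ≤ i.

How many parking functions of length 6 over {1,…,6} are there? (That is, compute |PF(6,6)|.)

Count = 1·7^5 = 1·16807 = 16807 (Pollak)
One tuple (3,3,5,1,2,3) → sorted (1,2,3,3,3,5): b_i ≤ i ∀i, a PF.

16807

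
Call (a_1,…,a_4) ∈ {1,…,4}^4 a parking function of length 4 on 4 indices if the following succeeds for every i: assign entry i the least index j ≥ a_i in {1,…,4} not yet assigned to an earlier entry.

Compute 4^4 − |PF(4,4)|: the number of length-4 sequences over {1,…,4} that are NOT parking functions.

131

|PF| = (5−4)·5^(4−1) = 1×125 = 125 (Pollak)
Check (4,3,4,3) → sorted (3,3,4,4): b_1=3>1, not a PF.
4^4 − 125 = 256 − 125 = 131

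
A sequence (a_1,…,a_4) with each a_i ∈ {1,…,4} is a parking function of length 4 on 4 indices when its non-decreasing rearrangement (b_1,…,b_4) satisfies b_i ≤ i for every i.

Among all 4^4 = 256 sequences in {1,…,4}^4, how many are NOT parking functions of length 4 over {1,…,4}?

131

|PF(4,4)| = (4+1−4)·(4+1)^{4−1} = 1·125 = 125
One tuple (3,4,2,2) → sorted (2,2,3,4): b_1=2>1, not a PF.
So 256 − 125 = 131 fail.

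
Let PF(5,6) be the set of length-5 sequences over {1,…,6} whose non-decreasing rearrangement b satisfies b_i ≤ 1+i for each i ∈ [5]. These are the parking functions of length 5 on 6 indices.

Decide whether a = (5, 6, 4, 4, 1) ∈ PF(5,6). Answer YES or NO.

Order a: b = (1, 4, 4, 5, 6).
  b_1=1 ≤ 2
  b_2=4 > 3
  fails at i=2 ⇒ NO

NO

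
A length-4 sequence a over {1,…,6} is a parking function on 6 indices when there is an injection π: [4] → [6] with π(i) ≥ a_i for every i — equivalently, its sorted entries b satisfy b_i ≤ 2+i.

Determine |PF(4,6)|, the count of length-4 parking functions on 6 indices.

1029

|PF(4,6)| = (6+1−4)·(6+1)^{4−1} = 3×343 = 1029 (Pollak)
One tuple (4,1,2,1) → sorted (1,1,2,4): b_i ≤ 2+i ∀i, a PF.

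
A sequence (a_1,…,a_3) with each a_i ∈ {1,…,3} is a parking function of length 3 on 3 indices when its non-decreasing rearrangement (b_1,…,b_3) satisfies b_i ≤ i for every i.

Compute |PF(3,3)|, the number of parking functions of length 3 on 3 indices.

|PF(3,3)| = (4−3)·4^(3−1) = 1 · 16 = 16 (Konheim–Weiss)
One tuple (3,1,1) → sorted (1,1,3): b_i ≤ i ∀i, a PF.

16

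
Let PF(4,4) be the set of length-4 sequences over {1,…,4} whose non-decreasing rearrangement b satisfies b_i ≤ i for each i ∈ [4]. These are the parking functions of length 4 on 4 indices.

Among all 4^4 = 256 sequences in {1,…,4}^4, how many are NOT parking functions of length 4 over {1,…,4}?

131

|PF(4,4)| = 1·5^3 = 1 · 125 = 125
Example (3,3,3,4) → sorted (3,3,3,4): b_1=3>1, not a PF.
Total 256; non-PF = 256−125 = 131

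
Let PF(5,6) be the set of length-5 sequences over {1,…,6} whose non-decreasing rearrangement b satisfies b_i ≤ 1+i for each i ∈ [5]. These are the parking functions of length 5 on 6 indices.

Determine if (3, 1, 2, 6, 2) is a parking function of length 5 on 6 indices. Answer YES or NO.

Order a: b = (1, 2, 2, 3, 6).
  b_1=1 ≤ 2
  b_2=2 ≤ 3
  b_3=2 ≤ 4
  b_4=3 ≤ 5
  b_5=6 ≤ 6
All bounds hold ⇒ YES

YES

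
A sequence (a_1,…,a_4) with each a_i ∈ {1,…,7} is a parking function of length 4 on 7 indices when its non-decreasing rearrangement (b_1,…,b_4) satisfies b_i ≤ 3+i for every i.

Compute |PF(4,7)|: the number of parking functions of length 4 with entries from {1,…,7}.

2048

|PF(4,7)| = (7+1−4)·(7+1)^{4−1} = 4 · 512 = 2048 (Pollak)
E.g. (2,5,1,4) → sorted (1,2,4,5): b_i ≤ 3+i ∀i, a PF.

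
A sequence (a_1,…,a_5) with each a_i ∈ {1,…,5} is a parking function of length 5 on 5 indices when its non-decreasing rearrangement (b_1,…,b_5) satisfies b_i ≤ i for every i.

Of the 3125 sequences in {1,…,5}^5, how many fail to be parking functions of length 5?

|PF(5,5)| = (5+1−5)·(5+1)^{5−1} = 1·1296 = 1296 (Pollak)
Example (2,3,2,2,4) → sorted (2,2,2,3,4): b_1=2>1, not a PF.
Total 3125; non-PF = 3125−1296 = 1829

1829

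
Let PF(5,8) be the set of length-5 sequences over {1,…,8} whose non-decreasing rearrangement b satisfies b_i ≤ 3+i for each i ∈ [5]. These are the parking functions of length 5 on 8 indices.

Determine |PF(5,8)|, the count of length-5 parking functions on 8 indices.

26244

|PF(5,8)| = (8+1−5)·(8+1)^{5−1} = 4×6561 = 26244 [KW]
One tuple (4,6,2,5,5) → sorted (2,4,5,5,6): b_i ≤ 3+i ∀i, a PF.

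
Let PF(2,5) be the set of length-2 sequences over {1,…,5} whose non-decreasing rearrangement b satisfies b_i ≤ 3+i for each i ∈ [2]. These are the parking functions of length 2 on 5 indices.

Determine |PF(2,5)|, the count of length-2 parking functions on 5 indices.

24

|PF(2,5)| = (5+1−2)·(5+1)^{2−1} = 4·6 = 24
Check (1,1) → sorted (1,1): b_i ≤ 3+i ∀i, a PF.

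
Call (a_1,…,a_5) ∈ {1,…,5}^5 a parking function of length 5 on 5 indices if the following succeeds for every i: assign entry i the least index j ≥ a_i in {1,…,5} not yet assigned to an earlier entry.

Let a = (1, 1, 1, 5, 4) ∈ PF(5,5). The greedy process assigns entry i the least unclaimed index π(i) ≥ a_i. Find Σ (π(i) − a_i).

3

Σπ = 5·6/2 = 15 (π permutes [5]); Σa = 1+1+1+5+4 = 12; disp = 15−12 = 3.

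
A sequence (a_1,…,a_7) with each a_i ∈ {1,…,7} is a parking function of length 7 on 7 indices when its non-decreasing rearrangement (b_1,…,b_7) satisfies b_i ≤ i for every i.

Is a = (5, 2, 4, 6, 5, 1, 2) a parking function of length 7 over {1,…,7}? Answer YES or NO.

Sorted: b = (1, 2, 2, 4, 5, 5, 6).
  b_1=1 ≤ 1
  b_2=2 ≤ 2
  b_3=2 ≤ 3
  b_4=4 ≤ 4
  b_5=5 ≤ 5
  b_6=5 ≤ 6
  b_7=6 ≤ 7
All bounds hold ⇒ YES

YES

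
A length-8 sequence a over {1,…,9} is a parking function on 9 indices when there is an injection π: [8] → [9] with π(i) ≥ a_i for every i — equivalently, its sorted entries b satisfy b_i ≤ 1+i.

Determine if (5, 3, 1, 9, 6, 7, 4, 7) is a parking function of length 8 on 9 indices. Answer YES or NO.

Rearranged: b = (1, 3, 4, 5, 6, 7, 7, 9).
  b_1=1 ≤ 2
  b_2=3 ≤ 3
  b_3=4 ≤ 4
  b_4=5 ≤ 5
  b_5=6 ≤ 6
  b_6=7 ≤ 7
  b_7=7 ≤ 8
  b_8=9 ≤ 9
All bounds hold ⇒ YES

YES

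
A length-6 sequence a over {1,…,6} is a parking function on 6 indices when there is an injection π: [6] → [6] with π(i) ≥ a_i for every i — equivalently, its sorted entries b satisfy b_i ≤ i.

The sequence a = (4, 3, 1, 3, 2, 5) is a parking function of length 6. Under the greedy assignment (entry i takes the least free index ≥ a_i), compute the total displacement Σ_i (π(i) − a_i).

3

Σπ = 21 ({1..6} each once); Σa = 4+3+1+3+2+5 = 18; disp = 21−18 = 3.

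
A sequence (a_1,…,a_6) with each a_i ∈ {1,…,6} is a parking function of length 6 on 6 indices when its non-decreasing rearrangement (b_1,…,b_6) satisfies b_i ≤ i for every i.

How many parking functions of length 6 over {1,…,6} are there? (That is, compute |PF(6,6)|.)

Count = 1·7^5 = 1 · 16807 = 16807 (Pollak)
One tuple (5,1,1,1,6,3) → sorted (1,1,1,3,5,6): b_i ≤ i ∀i, a PF.

16807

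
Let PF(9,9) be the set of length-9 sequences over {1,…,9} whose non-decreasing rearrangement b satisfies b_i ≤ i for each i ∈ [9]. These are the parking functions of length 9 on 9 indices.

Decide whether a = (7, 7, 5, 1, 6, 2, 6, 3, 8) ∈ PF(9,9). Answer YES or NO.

NO

Order a: b = (1, 2, 3, 5, 6, 6, 7, 7, 8).
  b_1=1 ≤ 1
  b_2=2 ≤ 2
  b_3=3 ≤ 3
  b_4=5 > 4
  fails at i=4 ⇒ NO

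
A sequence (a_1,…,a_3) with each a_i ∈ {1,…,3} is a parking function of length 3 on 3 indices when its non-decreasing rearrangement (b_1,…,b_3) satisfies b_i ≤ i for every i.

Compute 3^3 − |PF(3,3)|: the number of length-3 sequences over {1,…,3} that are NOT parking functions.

11

|PF| = 1·4^2 = 1·16 = 16 (Konheim–Weiss)
Check (3,2,3) → sorted (2,3,3): b_1=2>1, not a PF.
So 27 − 16 = 11 fail.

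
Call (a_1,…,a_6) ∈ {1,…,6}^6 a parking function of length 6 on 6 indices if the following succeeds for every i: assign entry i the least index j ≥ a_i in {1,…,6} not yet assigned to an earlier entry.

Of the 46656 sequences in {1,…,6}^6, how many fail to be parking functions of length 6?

29849

|PF(6,6)| = (7−6)·7^(6−1) = 1·16807 = 16807 (Pollak)
E.g. (4,4,6,6,4,5) → sorted (4,4,4,5,6,6): b_1=4>1, not a PF.
Total 46656; non-PF = 46656−16807 = 29849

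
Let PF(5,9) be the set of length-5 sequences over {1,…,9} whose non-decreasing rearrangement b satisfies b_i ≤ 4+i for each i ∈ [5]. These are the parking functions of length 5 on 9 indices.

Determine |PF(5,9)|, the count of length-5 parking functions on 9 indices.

#PF = 5·10^4 = 5 · 10000 = 50000 (Konheim–Weiss)
Check (3,9,4,8,2) → sorted (2,3,4,8,9): b_i ≤ 4+i ∀i, a PF.

50000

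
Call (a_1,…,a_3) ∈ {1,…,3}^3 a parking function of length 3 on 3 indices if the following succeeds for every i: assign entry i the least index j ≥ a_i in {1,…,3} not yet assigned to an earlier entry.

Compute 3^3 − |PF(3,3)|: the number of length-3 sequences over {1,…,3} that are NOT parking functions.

11

|PF| = (3+1−3)·(3+1)^{3−1} = 1 · 16 = 16 (Konheim–Weiss)
E.g. (2,3,3) → sorted (2,3,3): b_1=2>1, not a PF.
3^3 − 16 = 27 − 16 = 11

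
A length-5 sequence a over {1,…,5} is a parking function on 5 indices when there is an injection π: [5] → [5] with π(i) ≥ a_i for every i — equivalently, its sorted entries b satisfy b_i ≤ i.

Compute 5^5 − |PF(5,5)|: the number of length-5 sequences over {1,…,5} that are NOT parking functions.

Count = (6−5)·6^(5−1) = 1·1296 = 1296
E.g. (4,5,5,3,5) → sorted (3,4,5,5,5): b_1=3>1, not a PF.
Total 3125; non-PF = 3125−1296 = 1829

1829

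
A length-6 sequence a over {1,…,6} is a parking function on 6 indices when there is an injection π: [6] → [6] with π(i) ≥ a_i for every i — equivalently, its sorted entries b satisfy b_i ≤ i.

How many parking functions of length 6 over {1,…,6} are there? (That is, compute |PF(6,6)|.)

Count = 1·7^5 = 1×16807 = 16807 [KW]
Check (4,1,3,6,1,4) → sorted (1,1,3,4,4,6): b_i ≤ i ∀i, a PF.

16807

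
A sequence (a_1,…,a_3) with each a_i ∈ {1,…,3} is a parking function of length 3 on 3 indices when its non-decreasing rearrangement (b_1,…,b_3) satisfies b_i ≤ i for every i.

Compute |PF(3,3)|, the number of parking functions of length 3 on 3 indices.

|PF(3,3)| = (3−3+1)·(3+1)^(3−1) = 1·16 = 16
One tuple (1,3,2) → sorted (1,2,3): b_i ≤ i ∀i, a PF.

16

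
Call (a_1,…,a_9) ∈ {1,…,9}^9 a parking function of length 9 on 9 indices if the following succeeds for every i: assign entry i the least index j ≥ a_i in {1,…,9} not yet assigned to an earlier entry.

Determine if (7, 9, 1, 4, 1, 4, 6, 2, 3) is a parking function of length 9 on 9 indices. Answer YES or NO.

YES

Sorted: b = (1, 1, 2, 3, 4, 4, 6, 7, 9).
  b_1=1 ≤ 1
  b_2=1 ≤ 2
  b_3=2 ≤ 3
  b_4=3 ≤ 4
  b_5=4 ≤ 5
  b_6=4 ≤ 6
  b_7=6 ≤ 7
  b_8=7 ≤ 8
  b_9=9 ≤ 9
All bounds hold ⇒ YES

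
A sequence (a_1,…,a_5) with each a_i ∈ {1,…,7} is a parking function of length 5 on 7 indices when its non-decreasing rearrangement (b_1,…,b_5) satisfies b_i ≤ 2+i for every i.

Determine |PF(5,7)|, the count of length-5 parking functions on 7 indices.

12288

#PF = (7+1−5)·(7+1)^{5−1} = 3×4096 = 12288
E.g. (3,4,5,1,1) → sorted (1,1,3,4,5): b_i ≤ 2+i ∀i, a PF.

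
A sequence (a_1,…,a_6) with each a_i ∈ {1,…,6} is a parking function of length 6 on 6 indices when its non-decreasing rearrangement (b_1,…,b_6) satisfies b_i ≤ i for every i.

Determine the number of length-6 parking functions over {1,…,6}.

16807

#PF = (7−6)·7^(6−1) = 1 · 16807 = 16807 (Konheim–Weiss)
E.g. (3,4,1,1,6,4) → sorted (1,1,3,4,4,6): b_i ≤ i ∀i, a PF.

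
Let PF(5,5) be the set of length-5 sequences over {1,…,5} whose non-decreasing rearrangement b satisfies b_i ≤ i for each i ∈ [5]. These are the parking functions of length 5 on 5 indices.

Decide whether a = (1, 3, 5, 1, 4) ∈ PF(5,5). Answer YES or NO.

YES

Order a: b = (1, 1, 3, 4, 5).
  b_1=1 ≤ 1
  b_2=1 ≤ 2
  b_3=3 ≤ 3
  b_4=4 ≤ 4
  b_5=5 ≤ 5
All bounds hold ⇒ YES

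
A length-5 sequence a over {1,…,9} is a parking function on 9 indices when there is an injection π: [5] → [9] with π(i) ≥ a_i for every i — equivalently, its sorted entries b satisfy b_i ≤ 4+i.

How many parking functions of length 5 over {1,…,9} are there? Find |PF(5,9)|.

50000

Count = (9−5+1)·(9+1)^(5−1) = 5·10000 = 50000 (Konheim–Weiss)
One tuple (3,6,5,2,7) → sorted (2,3,5,6,7): b_i ≤ 4+i ∀i, a PF.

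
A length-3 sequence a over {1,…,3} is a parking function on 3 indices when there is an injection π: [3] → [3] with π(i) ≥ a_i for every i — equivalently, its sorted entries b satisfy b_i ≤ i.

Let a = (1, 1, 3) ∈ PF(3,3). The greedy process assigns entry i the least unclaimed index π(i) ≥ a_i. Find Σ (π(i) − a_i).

1

Σπ(i) = 1+…+3 = 6; Σa = 1+1+3 = 5; disp = 6−5 = 1.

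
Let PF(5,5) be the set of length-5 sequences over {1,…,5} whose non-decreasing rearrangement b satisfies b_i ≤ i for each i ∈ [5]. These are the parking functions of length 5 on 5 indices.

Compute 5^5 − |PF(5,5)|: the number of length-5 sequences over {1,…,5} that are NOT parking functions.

1829

#PF = (5+1−5)·(5+1)^{5−1} = 1 · 1296 = 1296 (Konheim–Weiss)
E.g. (5,5,2,4,5) → sorted (2,4,5,5,5): b_1=2>1, not a PF.
5^5 − 1296 = 3125 − 1296 = 1829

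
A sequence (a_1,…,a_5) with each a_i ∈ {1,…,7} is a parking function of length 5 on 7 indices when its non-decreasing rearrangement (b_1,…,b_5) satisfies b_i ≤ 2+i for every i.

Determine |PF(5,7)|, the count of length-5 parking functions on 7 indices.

12288

|PF(5,7)| = (8−5)·8^(5−1) = 3 · 4096 = 12288
One tuple (1,1,2,5,3) → sorted (1,1,2,3,5): b_i ≤ 2+i ∀i, a PF.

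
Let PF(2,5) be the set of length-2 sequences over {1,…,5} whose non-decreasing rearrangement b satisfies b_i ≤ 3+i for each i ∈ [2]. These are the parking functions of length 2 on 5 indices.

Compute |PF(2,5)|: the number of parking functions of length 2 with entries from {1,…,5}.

24

|PF| = (6−2)·6^(2−1) = 4·6 = 24
One tuple (4,4) → sorted (4,4): b_i ≤ 3+i ∀i, a PF.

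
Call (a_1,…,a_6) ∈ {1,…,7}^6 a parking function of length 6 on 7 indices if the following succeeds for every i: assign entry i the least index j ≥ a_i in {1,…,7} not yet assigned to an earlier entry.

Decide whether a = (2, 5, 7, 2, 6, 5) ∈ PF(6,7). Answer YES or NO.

NO

Rearranged: b = (2, 2, 5, 5, 6, 7).
  b_1=2 ≤ 2
  b_2=2 ≤ 3
  b_3=5 > 4
  fails at i=3 ⇒ NO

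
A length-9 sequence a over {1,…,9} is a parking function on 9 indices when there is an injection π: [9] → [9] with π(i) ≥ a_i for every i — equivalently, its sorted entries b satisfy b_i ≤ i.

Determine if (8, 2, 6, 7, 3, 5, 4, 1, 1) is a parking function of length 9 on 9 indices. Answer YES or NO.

Sorted: b = (1, 1, 2, 3, 4, 5, 6, 7, 8).
  b_1=1 ≤ 1
  b_2=1 ≤ 2
  b_3=2 ≤ 3
  b_4=3 ≤ 4
  b_5=4 ≤ 5
  b_6=5 ≤ 6
  b_7=6 ≤ 7
  b_8=7 ≤ 8
  b_9=8 ≤ 9
All bounds hold ⇒ YES

YES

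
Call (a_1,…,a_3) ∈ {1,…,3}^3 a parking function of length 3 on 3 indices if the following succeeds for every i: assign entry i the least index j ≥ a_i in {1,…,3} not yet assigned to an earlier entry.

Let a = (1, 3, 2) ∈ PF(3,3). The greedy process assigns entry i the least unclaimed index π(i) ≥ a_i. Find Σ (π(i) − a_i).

0

Σπ = 3·4/2 = 6 (π permutes [3]); Σa = 1+3+2 = 6; disp = 6−6 = 0.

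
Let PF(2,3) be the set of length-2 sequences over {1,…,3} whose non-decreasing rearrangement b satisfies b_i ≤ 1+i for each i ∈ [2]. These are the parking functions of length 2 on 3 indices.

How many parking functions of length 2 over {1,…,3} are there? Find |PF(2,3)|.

#PF = 2·4^1 = 2·4 = 8 [KW]
E.g. (1,1) → sorted (1,1): b_i ≤ 1+i ∀i, a PF.

8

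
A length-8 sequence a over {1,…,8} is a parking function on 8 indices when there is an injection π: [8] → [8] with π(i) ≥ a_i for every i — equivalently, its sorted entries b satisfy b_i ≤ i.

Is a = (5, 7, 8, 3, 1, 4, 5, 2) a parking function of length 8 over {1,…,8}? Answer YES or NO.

Sorted: b = (1, 2, 3, 4, 5, 5, 7, 8).
  b_1=1 ≤ 1
  b_2=2 ≤ 2
  b_3=3 ≤ 3
  b_4=4 ≤ 4
  b_5=5 ≤ 5
  b_6=5 ≤ 6
  b_7=7 ≤ 7
  b_8=8 ≤ 8
All bounds hold ⇒ YES

YES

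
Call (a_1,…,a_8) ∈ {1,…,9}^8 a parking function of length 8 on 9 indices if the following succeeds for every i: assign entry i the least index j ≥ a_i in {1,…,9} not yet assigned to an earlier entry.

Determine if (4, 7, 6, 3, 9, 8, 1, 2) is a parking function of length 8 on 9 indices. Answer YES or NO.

Order a: b = (1, 2, 3, 4, 6, 7, 8, 9).
  b_1=1 ≤ 2
  b_2=2 ≤ 3
  b_3=3 ≤ 4
  b_4=4 ≤ 5
  b_5=6 ≤ 6
  b_6=7 ≤ 7
  b_7=8 ≤ 8
  b_8=9 ≤ 9
All bounds hold ⇒ YES

YES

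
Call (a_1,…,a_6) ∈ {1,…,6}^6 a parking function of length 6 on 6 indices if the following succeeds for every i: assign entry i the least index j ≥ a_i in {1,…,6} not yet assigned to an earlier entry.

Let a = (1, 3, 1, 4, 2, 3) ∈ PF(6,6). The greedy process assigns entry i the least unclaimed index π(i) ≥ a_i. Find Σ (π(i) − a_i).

7

Σπ(i) = 1+…+6 = 21; Σa = 1+3+1+4+2+3 = 14; disp = 21−14 = 7.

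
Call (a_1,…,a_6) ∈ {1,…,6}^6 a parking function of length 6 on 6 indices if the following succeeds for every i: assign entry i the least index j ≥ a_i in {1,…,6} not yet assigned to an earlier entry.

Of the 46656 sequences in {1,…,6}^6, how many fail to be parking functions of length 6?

#PF = (6−6+1)·(6+1)^(6−1) = 1 · 16807 = 16807 [KW]
Example (5,6,6,3,1,5) → sorted (1,3,5,5,6,6): b_2=3>2, not a PF.
Total 46656; non-PF = 46656−16807 = 29849

29849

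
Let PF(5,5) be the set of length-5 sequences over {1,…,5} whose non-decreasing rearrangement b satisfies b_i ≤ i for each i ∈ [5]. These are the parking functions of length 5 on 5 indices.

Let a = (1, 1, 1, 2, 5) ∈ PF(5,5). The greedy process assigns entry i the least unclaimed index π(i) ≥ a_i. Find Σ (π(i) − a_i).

5

Σπ = 15 ({1..5} each once); Σa = 1+1+1+2+5 = 10; disp = 15−10 = 5.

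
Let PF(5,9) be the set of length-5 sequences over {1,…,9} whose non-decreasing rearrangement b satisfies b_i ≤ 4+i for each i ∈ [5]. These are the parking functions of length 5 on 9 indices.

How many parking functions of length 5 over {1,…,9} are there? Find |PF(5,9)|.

50000

|PF| = (10−5)·10^(5−1) = 5 · 10000 = 50000 [KW]
One tuple (4,5,5,5,6) → sorted (4,5,5,5,6): b_i ≤ 4+i ∀i, a PF.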